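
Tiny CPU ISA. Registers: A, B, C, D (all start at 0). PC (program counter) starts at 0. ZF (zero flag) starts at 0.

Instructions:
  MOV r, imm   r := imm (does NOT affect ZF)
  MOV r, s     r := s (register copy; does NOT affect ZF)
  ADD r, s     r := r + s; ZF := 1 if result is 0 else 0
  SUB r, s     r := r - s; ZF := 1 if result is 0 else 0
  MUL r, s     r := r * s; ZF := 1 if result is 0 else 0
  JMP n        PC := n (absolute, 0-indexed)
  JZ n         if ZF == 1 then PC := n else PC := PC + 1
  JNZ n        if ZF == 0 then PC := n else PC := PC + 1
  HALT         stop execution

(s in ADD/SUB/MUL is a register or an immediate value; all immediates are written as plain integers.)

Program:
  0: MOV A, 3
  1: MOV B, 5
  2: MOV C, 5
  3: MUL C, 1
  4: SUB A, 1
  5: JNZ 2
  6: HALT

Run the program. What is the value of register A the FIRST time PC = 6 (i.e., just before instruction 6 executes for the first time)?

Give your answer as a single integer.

Step 1: PC=0 exec 'MOV A, 3'. After: A=3 B=0 C=0 D=0 ZF=0 PC=1
Step 2: PC=1 exec 'MOV B, 5'. After: A=3 B=5 C=0 D=0 ZF=0 PC=2
Step 3: PC=2 exec 'MOV C, 5'. After: A=3 B=5 C=5 D=0 ZF=0 PC=3
Step 4: PC=3 exec 'MUL C, 1'. After: A=3 B=5 C=5 D=0 ZF=0 PC=4
Step 5: PC=4 exec 'SUB A, 1'. After: A=2 B=5 C=5 D=0 ZF=0 PC=5
Step 6: PC=5 exec 'JNZ 2'. After: A=2 B=5 C=5 D=0 ZF=0 PC=2
Step 7: PC=2 exec 'MOV C, 5'. After: A=2 B=5 C=5 D=0 ZF=0 PC=3
Step 8: PC=3 exec 'MUL C, 1'. After: A=2 B=5 C=5 D=0 ZF=0 PC=4
Step 9: PC=4 exec 'SUB A, 1'. After: A=1 B=5 C=5 D=0 ZF=0 PC=5
Step 10: PC=5 exec 'JNZ 2'. After: A=1 B=5 C=5 D=0 ZF=0 PC=2
Step 11: PC=2 exec 'MOV C, 5'. After: A=1 B=5 C=5 D=0 ZF=0 PC=3
Step 12: PC=3 exec 'MUL C, 1'. After: A=1 B=5 C=5 D=0 ZF=0 PC=4
Step 13: PC=4 exec 'SUB A, 1'. After: A=0 B=5 C=5 D=0 ZF=1 PC=5
Step 14: PC=5 exec 'JNZ 2'. After: A=0 B=5 C=5 D=0 ZF=1 PC=6
First time PC=6: A=0

0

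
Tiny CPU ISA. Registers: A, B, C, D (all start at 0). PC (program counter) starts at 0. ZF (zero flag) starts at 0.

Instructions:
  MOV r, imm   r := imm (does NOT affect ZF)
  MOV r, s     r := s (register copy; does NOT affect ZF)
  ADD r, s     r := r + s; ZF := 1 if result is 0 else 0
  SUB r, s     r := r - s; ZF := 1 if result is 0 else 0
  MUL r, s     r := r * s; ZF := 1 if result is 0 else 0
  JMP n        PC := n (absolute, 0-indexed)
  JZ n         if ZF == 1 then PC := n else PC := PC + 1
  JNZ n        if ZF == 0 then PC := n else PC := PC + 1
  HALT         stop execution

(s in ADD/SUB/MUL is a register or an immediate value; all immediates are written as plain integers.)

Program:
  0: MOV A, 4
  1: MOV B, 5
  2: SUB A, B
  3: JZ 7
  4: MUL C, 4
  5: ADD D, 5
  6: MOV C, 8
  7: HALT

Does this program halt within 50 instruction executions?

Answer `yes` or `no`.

Step 1: PC=0 exec 'MOV A, 4'. After: A=4 B=0 C=0 D=0 ZF=0 PC=1
Step 2: PC=1 exec 'MOV B, 5'. After: A=4 B=5 C=0 D=0 ZF=0 PC=2
Step 3: PC=2 exec 'SUB A, B'. After: A=-1 B=5 C=0 D=0 ZF=0 PC=3
Step 4: PC=3 exec 'JZ 7'. After: A=-1 B=5 C=0 D=0 ZF=0 PC=4
Step 5: PC=4 exec 'MUL C, 4'. After: A=-1 B=5 C=0 D=0 ZF=1 PC=5
Step 6: PC=5 exec 'ADD D, 5'. After: A=-1 B=5 C=0 D=5 ZF=0 PC=6
Step 7: PC=6 exec 'MOV C, 8'. After: A=-1 B=5 C=8 D=5 ZF=0 PC=7
Step 8: PC=7 exec 'HALT'. After: A=-1 B=5 C=8 D=5 ZF=0 PC=7 HALTED

Answer: yes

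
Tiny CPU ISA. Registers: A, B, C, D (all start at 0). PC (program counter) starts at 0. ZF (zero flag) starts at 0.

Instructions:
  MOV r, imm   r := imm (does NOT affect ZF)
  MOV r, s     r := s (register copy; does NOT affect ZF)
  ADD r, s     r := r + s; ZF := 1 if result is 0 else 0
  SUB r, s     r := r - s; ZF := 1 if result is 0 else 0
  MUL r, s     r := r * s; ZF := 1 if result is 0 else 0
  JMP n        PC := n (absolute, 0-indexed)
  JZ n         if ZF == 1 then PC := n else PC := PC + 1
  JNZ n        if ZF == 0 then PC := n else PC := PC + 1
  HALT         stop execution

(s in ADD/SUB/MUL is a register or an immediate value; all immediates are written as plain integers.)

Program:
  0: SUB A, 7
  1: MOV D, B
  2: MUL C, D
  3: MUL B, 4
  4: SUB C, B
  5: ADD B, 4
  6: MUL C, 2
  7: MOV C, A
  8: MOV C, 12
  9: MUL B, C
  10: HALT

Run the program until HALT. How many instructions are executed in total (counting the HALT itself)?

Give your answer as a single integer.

Answer: 11

Derivation:
Step 1: PC=0 exec 'SUB A, 7'. After: A=-7 B=0 C=0 D=0 ZF=0 PC=1
Step 2: PC=1 exec 'MOV D, B'. After: A=-7 B=0 C=0 D=0 ZF=0 PC=2
Step 3: PC=2 exec 'MUL C, D'. After: A=-7 B=0 C=0 D=0 ZF=1 PC=3
Step 4: PC=3 exec 'MUL B, 4'. After: A=-7 B=0 C=0 D=0 ZF=1 PC=4
Step 5: PC=4 exec 'SUB C, B'. After: A=-7 B=0 C=0 D=0 ZF=1 PC=5
Step 6: PC=5 exec 'ADD B, 4'. After: A=-7 B=4 C=0 D=0 ZF=0 PC=6
Step 7: PC=6 exec 'MUL C, 2'. After: A=-7 B=4 C=0 D=0 ZF=1 PC=7
Step 8: PC=7 exec 'MOV C, A'. After: A=-7 B=4 C=-7 D=0 ZF=1 PC=8
Step 9: PC=8 exec 'MOV C, 12'. After: A=-7 B=4 C=12 D=0 ZF=1 PC=9
Step 10: PC=9 exec 'MUL B, C'. After: A=-7 B=48 C=12 D=0 ZF=0 PC=10
Step 11: PC=10 exec 'HALT'. After: A=-7 B=48 C=12 D=0 ZF=0 PC=10 HALTED
Total instructions executed: 11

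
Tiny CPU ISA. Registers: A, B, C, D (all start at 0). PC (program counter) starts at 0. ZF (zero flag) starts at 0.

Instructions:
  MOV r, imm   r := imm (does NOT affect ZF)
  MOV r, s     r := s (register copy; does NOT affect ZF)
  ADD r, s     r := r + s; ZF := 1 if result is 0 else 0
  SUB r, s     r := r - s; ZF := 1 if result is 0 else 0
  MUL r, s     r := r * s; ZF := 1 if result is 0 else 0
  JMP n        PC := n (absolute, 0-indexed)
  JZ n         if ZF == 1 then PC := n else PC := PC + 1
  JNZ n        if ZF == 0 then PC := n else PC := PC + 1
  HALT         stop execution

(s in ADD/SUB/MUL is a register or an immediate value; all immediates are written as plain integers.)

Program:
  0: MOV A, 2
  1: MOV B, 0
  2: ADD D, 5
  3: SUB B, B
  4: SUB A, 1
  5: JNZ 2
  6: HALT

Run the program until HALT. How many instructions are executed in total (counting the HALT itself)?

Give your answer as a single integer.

Step 1: PC=0 exec 'MOV A, 2'. After: A=2 B=0 C=0 D=0 ZF=0 PC=1
Step 2: PC=1 exec 'MOV B, 0'. After: A=2 B=0 C=0 D=0 ZF=0 PC=2
Step 3: PC=2 exec 'ADD D, 5'. After: A=2 B=0 C=0 D=5 ZF=0 PC=3
Step 4: PC=3 exec 'SUB B, B'. After: A=2 B=0 C=0 D=5 ZF=1 PC=4
Step 5: PC=4 exec 'SUB A, 1'. After: A=1 B=0 C=0 D=5 ZF=0 PC=5
Step 6: PC=5 exec 'JNZ 2'. After: A=1 B=0 C=0 D=5 ZF=0 PC=2
Step 7: PC=2 exec 'ADD D, 5'. After: A=1 B=0 C=0 D=10 ZF=0 PC=3
Step 8: PC=3 exec 'SUB B, B'. After: A=1 B=0 C=0 D=10 ZF=1 PC=4
Step 9: PC=4 exec 'SUB A, 1'. After: A=0 B=0 C=0 D=10 ZF=1 PC=5
Step 10: PC=5 exec 'JNZ 2'. After: A=0 B=0 C=0 D=10 ZF=1 PC=6
Step 11: PC=6 exec 'HALT'. After: A=0 B=0 C=0 D=10 ZF=1 PC=6 HALTED
Total instructions executed: 11

Answer: 11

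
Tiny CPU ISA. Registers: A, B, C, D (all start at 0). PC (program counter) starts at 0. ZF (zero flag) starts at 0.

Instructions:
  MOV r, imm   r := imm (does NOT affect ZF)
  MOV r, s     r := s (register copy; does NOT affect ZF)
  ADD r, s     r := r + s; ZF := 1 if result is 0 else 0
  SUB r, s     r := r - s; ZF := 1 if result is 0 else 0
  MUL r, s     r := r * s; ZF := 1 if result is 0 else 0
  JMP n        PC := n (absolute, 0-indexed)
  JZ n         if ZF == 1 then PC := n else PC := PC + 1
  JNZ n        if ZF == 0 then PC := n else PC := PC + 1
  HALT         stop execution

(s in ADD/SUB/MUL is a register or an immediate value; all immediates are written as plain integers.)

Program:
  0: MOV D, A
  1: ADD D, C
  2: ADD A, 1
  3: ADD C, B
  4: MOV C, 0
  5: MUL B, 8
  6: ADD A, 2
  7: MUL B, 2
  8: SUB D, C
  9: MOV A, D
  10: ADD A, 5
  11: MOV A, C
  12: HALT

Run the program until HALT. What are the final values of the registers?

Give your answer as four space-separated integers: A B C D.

Step 1: PC=0 exec 'MOV D, A'. After: A=0 B=0 C=0 D=0 ZF=0 PC=1
Step 2: PC=1 exec 'ADD D, C'. After: A=0 B=0 C=0 D=0 ZF=1 PC=2
Step 3: PC=2 exec 'ADD A, 1'. After: A=1 B=0 C=0 D=0 ZF=0 PC=3
Step 4: PC=3 exec 'ADD C, B'. After: A=1 B=0 C=0 D=0 ZF=1 PC=4
Step 5: PC=4 exec 'MOV C, 0'. After: A=1 B=0 C=0 D=0 ZF=1 PC=5
Step 6: PC=5 exec 'MUL B, 8'. After: A=1 B=0 C=0 D=0 ZF=1 PC=6
Step 7: PC=6 exec 'ADD A, 2'. After: A=3 B=0 C=0 D=0 ZF=0 PC=7
Step 8: PC=7 exec 'MUL B, 2'. After: A=3 B=0 C=0 D=0 ZF=1 PC=8
Step 9: PC=8 exec 'SUB D, C'. After: A=3 B=0 C=0 D=0 ZF=1 PC=9
Step 10: PC=9 exec 'MOV A, D'. After: A=0 B=0 C=0 D=0 ZF=1 PC=10
Step 11: PC=10 exec 'ADD A, 5'. After: A=5 B=0 C=0 D=0 ZF=0 PC=11
Step 12: PC=11 exec 'MOV A, C'. After: A=0 B=0 C=0 D=0 ZF=0 PC=12
Step 13: PC=12 exec 'HALT'. After: A=0 B=0 C=0 D=0 ZF=0 PC=12 HALTED

Answer: 0 0 0 0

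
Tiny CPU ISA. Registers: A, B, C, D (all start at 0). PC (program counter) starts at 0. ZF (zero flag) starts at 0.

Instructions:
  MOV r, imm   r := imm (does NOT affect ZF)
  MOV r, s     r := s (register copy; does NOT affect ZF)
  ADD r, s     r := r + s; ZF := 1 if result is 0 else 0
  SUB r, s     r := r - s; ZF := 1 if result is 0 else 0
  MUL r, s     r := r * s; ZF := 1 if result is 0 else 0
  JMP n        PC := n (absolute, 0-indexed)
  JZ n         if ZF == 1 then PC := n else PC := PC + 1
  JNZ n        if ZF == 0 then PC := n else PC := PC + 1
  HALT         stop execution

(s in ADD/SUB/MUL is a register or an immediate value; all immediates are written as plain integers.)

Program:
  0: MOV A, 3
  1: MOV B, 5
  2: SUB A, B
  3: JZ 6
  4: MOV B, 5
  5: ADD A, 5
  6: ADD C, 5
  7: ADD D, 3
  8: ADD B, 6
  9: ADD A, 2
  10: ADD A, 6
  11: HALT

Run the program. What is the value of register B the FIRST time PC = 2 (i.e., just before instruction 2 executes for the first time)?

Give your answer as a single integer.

Step 1: PC=0 exec 'MOV A, 3'. After: A=3 B=0 C=0 D=0 ZF=0 PC=1
Step 2: PC=1 exec 'MOV B, 5'. After: A=3 B=5 C=0 D=0 ZF=0 PC=2
First time PC=2: B=5

5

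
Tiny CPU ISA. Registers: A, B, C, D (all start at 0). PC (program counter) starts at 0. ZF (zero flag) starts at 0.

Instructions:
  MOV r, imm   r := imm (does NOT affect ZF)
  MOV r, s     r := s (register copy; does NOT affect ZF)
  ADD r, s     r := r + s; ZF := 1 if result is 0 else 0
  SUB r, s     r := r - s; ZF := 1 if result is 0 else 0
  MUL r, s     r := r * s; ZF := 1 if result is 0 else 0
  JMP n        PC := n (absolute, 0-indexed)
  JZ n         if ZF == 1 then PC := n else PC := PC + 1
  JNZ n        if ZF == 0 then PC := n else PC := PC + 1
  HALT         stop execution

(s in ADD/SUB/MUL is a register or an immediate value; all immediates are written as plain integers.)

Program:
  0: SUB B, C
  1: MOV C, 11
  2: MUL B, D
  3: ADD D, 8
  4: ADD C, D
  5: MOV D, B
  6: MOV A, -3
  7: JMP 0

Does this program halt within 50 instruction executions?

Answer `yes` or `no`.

Answer: no

Derivation:
Step 1: PC=0 exec 'SUB B, C'. After: A=0 B=0 C=0 D=0 ZF=1 PC=1
Step 2: PC=1 exec 'MOV C, 11'. After: A=0 B=0 C=11 D=0 ZF=1 PC=2
Step 3: PC=2 exec 'MUL B, D'. After: A=0 B=0 C=11 D=0 ZF=1 PC=3
Step 4: PC=3 exec 'ADD D, 8'. After: A=0 B=0 C=11 D=8 ZF=0 PC=4
Step 5: PC=4 exec 'ADD C, D'. After: A=0 B=0 C=19 D=8 ZF=0 PC=5
Step 6: PC=5 exec 'MOV D, B'. After: A=0 B=0 C=19 D=0 ZF=0 PC=6
Step 7: PC=6 exec 'MOV A, -3'. After: A=-3 B=0 C=19 D=0 ZF=0 PC=7
Step 8: PC=7 exec 'JMP 0'. After: A=-3 B=0 C=19 D=0 ZF=0 PC=0
Step 9: PC=0 exec 'SUB B, C'. After: A=-3 B=-19 C=19 D=0 ZF=0 PC=1
Step 10: PC=1 exec 'MOV C, 11'. After: A=-3 B=-19 C=11 D=0 ZF=0 PC=2
Step 11: PC=2 exec 'MUL B, D'. After: A=-3 B=0 C=11 D=0 ZF=1 PC=3
Step 12: PC=3 exec 'ADD D, 8'. After: A=-3 B=0 C=11 D=8 ZF=0 PC=4
Step 13: PC=4 exec 'ADD C, D'. After: A=-3 B=0 C=19 D=8 ZF=0 PC=5
Step 14: PC=5 exec 'MOV D, B'. After: A=-3 B=0 C=19 D=0 ZF=0 PC=6
Step 15: PC=6 exec 'MOV A, -3'. After: A=-3 B=0 C=19 D=0 ZF=0 PC=7
State after step 15 equals state after step 7: the program is in a cycle of length 8 and will never halt.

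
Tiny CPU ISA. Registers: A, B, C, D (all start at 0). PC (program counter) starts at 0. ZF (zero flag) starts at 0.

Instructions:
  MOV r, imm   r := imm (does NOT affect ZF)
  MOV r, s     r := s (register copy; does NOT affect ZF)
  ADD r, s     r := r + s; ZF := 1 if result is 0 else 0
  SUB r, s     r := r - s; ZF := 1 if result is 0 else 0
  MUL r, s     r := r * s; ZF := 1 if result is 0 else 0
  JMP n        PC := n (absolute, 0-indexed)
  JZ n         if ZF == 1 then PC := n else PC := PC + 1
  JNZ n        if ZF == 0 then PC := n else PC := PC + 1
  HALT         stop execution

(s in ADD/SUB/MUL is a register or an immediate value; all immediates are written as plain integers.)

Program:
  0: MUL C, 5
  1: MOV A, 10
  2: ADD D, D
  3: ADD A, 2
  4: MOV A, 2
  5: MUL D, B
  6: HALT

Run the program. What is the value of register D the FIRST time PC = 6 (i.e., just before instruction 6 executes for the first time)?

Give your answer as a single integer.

Step 1: PC=0 exec 'MUL C, 5'. After: A=0 B=0 C=0 D=0 ZF=1 PC=1
Step 2: PC=1 exec 'MOV A, 10'. After: A=10 B=0 C=0 D=0 ZF=1 PC=2
Step 3: PC=2 exec 'ADD D, D'. After: A=10 B=0 C=0 D=0 ZF=1 PC=3
Step 4: PC=3 exec 'ADD A, 2'. After: A=12 B=0 C=0 D=0 ZF=0 PC=4
Step 5: PC=4 exec 'MOV A, 2'. After: A=2 B=0 C=0 D=0 ZF=0 PC=5
Step 6: PC=5 exec 'MUL D, B'. After: A=2 B=0 C=0 D=0 ZF=1 PC=6
First time PC=6: D=0

0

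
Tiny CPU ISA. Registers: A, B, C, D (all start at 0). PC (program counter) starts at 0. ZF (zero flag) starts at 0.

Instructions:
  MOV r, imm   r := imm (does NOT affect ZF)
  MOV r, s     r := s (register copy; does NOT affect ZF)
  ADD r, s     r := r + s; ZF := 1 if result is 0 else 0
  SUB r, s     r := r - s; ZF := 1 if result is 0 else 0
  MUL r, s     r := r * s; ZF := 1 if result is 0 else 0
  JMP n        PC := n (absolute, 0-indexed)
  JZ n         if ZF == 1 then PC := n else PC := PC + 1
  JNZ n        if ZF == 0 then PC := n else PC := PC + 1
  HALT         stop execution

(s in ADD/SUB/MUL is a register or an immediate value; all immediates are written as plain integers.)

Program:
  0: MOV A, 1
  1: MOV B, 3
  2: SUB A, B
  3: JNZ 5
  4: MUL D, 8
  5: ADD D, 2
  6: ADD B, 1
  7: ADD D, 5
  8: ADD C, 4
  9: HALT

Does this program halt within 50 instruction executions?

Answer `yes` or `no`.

Step 1: PC=0 exec 'MOV A, 1'. After: A=1 B=0 C=0 D=0 ZF=0 PC=1
Step 2: PC=1 exec 'MOV B, 3'. After: A=1 B=3 C=0 D=0 ZF=0 PC=2
Step 3: PC=2 exec 'SUB A, B'. After: A=-2 B=3 C=0 D=0 ZF=0 PC=3
Step 4: PC=3 exec 'JNZ 5'. After: A=-2 B=3 C=0 D=0 ZF=0 PC=5
Step 5: PC=5 exec 'ADD D, 2'. After: A=-2 B=3 C=0 D=2 ZF=0 PC=6
Step 6: PC=6 exec 'ADD B, 1'. After: A=-2 B=4 C=0 D=2 ZF=0 PC=7
Step 7: PC=7 exec 'ADD D, 5'. After: A=-2 B=4 C=0 D=7 ZF=0 PC=8
Step 8: PC=8 exec 'ADD C, 4'. After: A=-2 B=4 C=4 D=7 ZF=0 PC=9
Step 9: PC=9 exec 'HALT'. After: A=-2 B=4 C=4 D=7 ZF=0 PC=9 HALTED

Answer: yes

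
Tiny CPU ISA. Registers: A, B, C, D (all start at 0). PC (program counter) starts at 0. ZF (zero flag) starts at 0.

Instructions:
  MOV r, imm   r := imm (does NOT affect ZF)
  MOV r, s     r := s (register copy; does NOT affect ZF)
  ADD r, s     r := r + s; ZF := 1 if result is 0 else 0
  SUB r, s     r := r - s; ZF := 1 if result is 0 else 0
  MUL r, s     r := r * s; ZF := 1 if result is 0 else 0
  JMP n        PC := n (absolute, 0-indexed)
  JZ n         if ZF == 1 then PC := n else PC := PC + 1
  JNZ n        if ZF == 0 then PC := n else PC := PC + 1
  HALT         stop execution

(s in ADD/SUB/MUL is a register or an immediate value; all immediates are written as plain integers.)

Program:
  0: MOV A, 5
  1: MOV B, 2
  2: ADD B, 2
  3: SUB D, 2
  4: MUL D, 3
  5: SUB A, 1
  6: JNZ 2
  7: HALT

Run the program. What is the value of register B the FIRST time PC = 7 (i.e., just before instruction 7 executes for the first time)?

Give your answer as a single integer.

Step 1: PC=0 exec 'MOV A, 5'. After: A=5 B=0 C=0 D=0 ZF=0 PC=1
Step 2: PC=1 exec 'MOV B, 2'. After: A=5 B=2 C=0 D=0 ZF=0 PC=2
Step 3: PC=2 exec 'ADD B, 2'. After: A=5 B=4 C=0 D=0 ZF=0 PC=3
Step 4: PC=3 exec 'SUB D, 2'. After: A=5 B=4 C=0 D=-2 ZF=0 PC=4
Step 5: PC=4 exec 'MUL D, 3'. After: A=5 B=4 C=0 D=-6 ZF=0 PC=5
Step 6: PC=5 exec 'SUB A, 1'. After: A=4 B=4 C=0 D=-6 ZF=0 PC=6
Step 7: PC=6 exec 'JNZ 2'. After: A=4 B=4 C=0 D=-6 ZF=0 PC=2
Step 8: PC=2 exec 'ADD B, 2'. After: A=4 B=6 C=0 D=-6 ZF=0 PC=3
Step 9: PC=3 exec 'SUB D, 2'. After: A=4 B=6 C=0 D=-8 ZF=0 PC=4
Step 10: PC=4 exec 'MUL D, 3'. After: A=4 B=6 C=0 D=-24 ZF=0 PC=5
Step 11: PC=5 exec 'SUB A, 1'. After: A=3 B=6 C=0 D=-24 ZF=0 PC=6
Step 12: PC=6 exec 'JNZ 2'. After: A=3 B=6 C=0 D=-24 ZF=0 PC=2
Step 13: PC=2 exec 'ADD B, 2'. After: A=3 B=8 C=0 D=-24 ZF=0 PC=3
Step 14: PC=3 exec 'SUB D, 2'. After: A=3 B=8 C=0 D=-26 ZF=0 PC=4
Step 15: PC=4 exec 'MUL D, 3'. After: A=3 B=8 C=0 D=-78 ZF=0 PC=5
Step 16: PC=5 exec 'SUB A, 1'. After: A=2 B=8 C=0 D=-78 ZF=0 PC=6
Step 17: PC=6 exec 'JNZ 2'. After: A=2 B=8 C=0 D=-78 ZF=0 PC=2
Step 18: PC=2 exec 'ADD B, 2'. After: A=2 B=10 C=0 D=-78 ZF=0 PC=3
Step 19: PC=3 exec 'SUB D, 2'. After: A=2 B=10 C=0 D=-80 ZF=0 PC=4
Step 20: PC=4 exec 'MUL D, 3'. After: A=2 B=10 C=0 D=-240 ZF=0 PC=5
Step 21: PC=5 exec 'SUB A, 1'. After: A=1 B=10 C=0 D=-240 ZF=0 PC=6
Step 22: PC=6 exec 'JNZ 2'. After: A=1 B=10 C=0 D=-240 ZF=0 PC=2
Step 23: PC=2 exec 'ADD B, 2'. After: A=1 B=12 C=0 D=-240 ZF=0 PC=3
Step 24: PC=3 exec 'SUB D, 2'. After: A=1 B=12 C=0 D=-242 ZF=0 PC=4
Step 25: PC=4 exec 'MUL D, 3'. After: A=1 B=12 C=0 D=-726 ZF=0 PC=5
Step 26: PC=5 exec 'SUB A, 1'. After: A=0 B=12 C=0 D=-726 ZF=1 PC=6
Step 27: PC=6 exec 'JNZ 2'. After: A=0 B=12 C=0 D=-726 ZF=1 PC=7
First time PC=7: B=12

12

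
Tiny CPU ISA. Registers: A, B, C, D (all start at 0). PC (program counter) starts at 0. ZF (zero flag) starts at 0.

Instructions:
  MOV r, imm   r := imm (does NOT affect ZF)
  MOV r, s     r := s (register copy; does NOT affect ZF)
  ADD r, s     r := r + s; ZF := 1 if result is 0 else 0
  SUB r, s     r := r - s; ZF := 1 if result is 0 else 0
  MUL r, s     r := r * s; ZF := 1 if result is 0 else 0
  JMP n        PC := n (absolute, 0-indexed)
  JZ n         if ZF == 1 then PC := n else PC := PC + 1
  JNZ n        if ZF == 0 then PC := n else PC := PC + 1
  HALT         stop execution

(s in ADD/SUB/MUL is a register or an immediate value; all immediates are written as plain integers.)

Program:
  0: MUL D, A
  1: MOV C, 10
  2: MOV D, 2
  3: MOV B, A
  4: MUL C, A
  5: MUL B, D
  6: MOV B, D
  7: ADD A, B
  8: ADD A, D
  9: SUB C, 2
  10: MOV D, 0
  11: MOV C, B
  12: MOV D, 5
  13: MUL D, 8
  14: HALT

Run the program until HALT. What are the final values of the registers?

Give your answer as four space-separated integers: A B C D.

Answer: 4 2 2 40

Derivation:
Step 1: PC=0 exec 'MUL D, A'. After: A=0 B=0 C=0 D=0 ZF=1 PC=1
Step 2: PC=1 exec 'MOV C, 10'. After: A=0 B=0 C=10 D=0 ZF=1 PC=2
Step 3: PC=2 exec 'MOV D, 2'. After: A=0 B=0 C=10 D=2 ZF=1 PC=3
Step 4: PC=3 exec 'MOV B, A'. After: A=0 B=0 C=10 D=2 ZF=1 PC=4
Step 5: PC=4 exec 'MUL C, A'. After: A=0 B=0 C=0 D=2 ZF=1 PC=5
Step 6: PC=5 exec 'MUL B, D'. After: A=0 B=0 C=0 D=2 ZF=1 PC=6
Step 7: PC=6 exec 'MOV B, D'. After: A=0 B=2 C=0 D=2 ZF=1 PC=7
Step 8: PC=7 exec 'ADD A, B'. After: A=2 B=2 C=0 D=2 ZF=0 PC=8
Step 9: PC=8 exec 'ADD A, D'. After: A=4 B=2 C=0 D=2 ZF=0 PC=9
Step 10: PC=9 exec 'SUB C, 2'. After: A=4 B=2 C=-2 D=2 ZF=0 PC=10
Step 11: PC=10 exec 'MOV D, 0'. After: A=4 B=2 C=-2 D=0 ZF=0 PC=11
Step 12: PC=11 exec 'MOV C, B'. After: A=4 B=2 C=2 D=0 ZF=0 PC=12
Step 13: PC=12 exec 'MOV D, 5'. After: A=4 B=2 C=2 D=5 ZF=0 PC=13
Step 14: PC=13 exec 'MUL D, 8'. After: A=4 B=2 C=2 D=40 ZF=0 PC=14
Step 15: PC=14 exec 'HALT'. After: A=4 B=2 C=2 D=40 ZF=0 PC=14 HALTED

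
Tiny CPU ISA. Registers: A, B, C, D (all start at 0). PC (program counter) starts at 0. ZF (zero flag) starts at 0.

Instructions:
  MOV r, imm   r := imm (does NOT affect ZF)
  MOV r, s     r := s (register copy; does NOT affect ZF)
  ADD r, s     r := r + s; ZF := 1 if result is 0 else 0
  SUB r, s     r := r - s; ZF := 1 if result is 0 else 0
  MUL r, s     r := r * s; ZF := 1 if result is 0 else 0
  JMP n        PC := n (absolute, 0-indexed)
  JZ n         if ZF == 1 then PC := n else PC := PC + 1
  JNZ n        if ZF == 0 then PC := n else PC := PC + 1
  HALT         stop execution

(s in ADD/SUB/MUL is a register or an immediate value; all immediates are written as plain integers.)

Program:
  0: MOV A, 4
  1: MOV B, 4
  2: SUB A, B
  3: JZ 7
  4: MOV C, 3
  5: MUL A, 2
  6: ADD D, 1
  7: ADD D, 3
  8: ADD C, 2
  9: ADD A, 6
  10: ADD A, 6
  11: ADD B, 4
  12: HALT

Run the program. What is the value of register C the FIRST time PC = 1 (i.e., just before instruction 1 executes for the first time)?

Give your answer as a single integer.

Step 1: PC=0 exec 'MOV A, 4'. After: A=4 B=0 C=0 D=0 ZF=0 PC=1
First time PC=1: C=0

0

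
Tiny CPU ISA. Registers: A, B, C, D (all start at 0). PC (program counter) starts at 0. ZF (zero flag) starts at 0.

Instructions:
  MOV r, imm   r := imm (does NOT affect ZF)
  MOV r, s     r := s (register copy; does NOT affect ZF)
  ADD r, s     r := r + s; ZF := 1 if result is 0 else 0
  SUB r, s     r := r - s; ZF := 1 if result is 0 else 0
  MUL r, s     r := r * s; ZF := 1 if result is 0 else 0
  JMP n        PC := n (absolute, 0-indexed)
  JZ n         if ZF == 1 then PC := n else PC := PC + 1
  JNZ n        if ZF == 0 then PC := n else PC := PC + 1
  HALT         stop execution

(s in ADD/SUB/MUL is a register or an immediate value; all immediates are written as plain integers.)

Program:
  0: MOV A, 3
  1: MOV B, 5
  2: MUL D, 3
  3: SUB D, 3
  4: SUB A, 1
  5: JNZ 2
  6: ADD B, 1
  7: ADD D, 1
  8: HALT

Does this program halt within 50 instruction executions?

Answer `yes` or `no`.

Step 1: PC=0 exec 'MOV A, 3'. After: A=3 B=0 C=0 D=0 ZF=0 PC=1
Step 2: PC=1 exec 'MOV B, 5'. After: A=3 B=5 C=0 D=0 ZF=0 PC=2
Step 3: PC=2 exec 'MUL D, 3'. After: A=3 B=5 C=0 D=0 ZF=1 PC=3
Step 4: PC=3 exec 'SUB D, 3'. After: A=3 B=5 C=0 D=-3 ZF=0 PC=4
Step 5: PC=4 exec 'SUB A, 1'. After: A=2 B=5 C=0 D=-3 ZF=0 PC=5
Step 6: PC=5 exec 'JNZ 2'. After: A=2 B=5 C=0 D=-3 ZF=0 PC=2
Step 7: PC=2 exec 'MUL D, 3'. After: A=2 B=5 C=0 D=-9 ZF=0 PC=3
Step 8: PC=3 exec 'SUB D, 3'. After: A=2 B=5 C=0 D=-12 ZF=0 PC=4
Step 9: PC=4 exec 'SUB A, 1'. After: A=1 B=5 C=0 D=-12 ZF=0 PC=5
Step 10: PC=5 exec 'JNZ 2'. After: A=1 B=5 C=0 D=-12 ZF=0 PC=2
Step 11: PC=2 exec 'MUL D, 3'. After: A=1 B=5 C=0 D=-36 ZF=0 PC=3
Step 12: PC=3 exec 'SUB D, 3'. After: A=1 B=5 C=0 D=-39 ZF=0 PC=4
Step 13: PC=4 exec 'SUB A, 1'. After: A=0 B=5 C=0 D=-39 ZF=1 PC=5
Step 14: PC=5 exec 'JNZ 2'. After: A=0 B=5 C=0 D=-39 ZF=1 PC=6
Step 15: PC=6 exec 'ADD B, 1'. After: A=0 B=6 C=0 D=-39 ZF=0 PC=7
Step 16: PC=7 exec 'ADD D, 1'. After: A=0 B=6 C=0 D=-38 ZF=0 PC=8
Step 17: PC=8 exec 'HALT'. After: A=0 B=6 C=0 D=-38 ZF=0 PC=8 HALTED

Answer: yes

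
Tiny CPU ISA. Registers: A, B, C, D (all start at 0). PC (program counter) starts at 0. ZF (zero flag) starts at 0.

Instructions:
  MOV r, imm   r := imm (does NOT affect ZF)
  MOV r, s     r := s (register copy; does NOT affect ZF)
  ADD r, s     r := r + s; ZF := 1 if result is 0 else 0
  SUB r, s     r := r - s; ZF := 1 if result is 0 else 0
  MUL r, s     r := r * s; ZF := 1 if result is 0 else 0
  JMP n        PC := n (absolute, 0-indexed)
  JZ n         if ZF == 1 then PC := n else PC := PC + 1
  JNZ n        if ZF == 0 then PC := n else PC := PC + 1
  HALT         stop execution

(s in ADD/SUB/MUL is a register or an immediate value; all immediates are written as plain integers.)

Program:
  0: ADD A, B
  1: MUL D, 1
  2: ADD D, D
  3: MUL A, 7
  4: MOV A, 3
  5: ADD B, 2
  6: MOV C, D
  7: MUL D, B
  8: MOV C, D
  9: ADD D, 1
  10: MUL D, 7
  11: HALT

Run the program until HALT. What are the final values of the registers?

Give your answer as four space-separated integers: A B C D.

Step 1: PC=0 exec 'ADD A, B'. After: A=0 B=0 C=0 D=0 ZF=1 PC=1
Step 2: PC=1 exec 'MUL D, 1'. After: A=0 B=0 C=0 D=0 ZF=1 PC=2
Step 3: PC=2 exec 'ADD D, D'. After: A=0 B=0 C=0 D=0 ZF=1 PC=3
Step 4: PC=3 exec 'MUL A, 7'. After: A=0 B=0 C=0 D=0 ZF=1 PC=4
Step 5: PC=4 exec 'MOV A, 3'. After: A=3 B=0 C=0 D=0 ZF=1 PC=5
Step 6: PC=5 exec 'ADD B, 2'. After: A=3 B=2 C=0 D=0 ZF=0 PC=6
Step 7: PC=6 exec 'MOV C, D'. After: A=3 B=2 C=0 D=0 ZF=0 PC=7
Step 8: PC=7 exec 'MUL D, B'. After: A=3 B=2 C=0 D=0 ZF=1 PC=8
Step 9: PC=8 exec 'MOV C, D'. After: A=3 B=2 C=0 D=0 ZF=1 PC=9
Step 10: PC=9 exec 'ADD D, 1'. After: A=3 B=2 C=0 D=1 ZF=0 PC=10
Step 11: PC=10 exec 'MUL D, 7'. After: A=3 B=2 C=0 D=7 ZF=0 PC=11
Step 12: PC=11 exec 'HALT'. After: A=3 B=2 C=0 D=7 ZF=0 PC=11 HALTED

Answer: 3 2 0 7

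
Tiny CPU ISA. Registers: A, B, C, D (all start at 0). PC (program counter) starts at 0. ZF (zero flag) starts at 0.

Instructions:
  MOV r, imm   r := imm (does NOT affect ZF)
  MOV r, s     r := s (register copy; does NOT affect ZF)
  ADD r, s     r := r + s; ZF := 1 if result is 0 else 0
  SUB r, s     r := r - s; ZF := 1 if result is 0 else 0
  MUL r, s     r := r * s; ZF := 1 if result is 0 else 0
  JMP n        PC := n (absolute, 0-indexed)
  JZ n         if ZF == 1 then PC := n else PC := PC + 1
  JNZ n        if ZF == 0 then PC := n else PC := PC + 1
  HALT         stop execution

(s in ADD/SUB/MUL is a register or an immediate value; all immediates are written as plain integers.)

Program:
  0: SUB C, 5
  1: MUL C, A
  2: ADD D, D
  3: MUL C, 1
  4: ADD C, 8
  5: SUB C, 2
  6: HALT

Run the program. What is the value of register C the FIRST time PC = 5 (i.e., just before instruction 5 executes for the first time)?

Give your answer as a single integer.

Step 1: PC=0 exec 'SUB C, 5'. After: A=0 B=0 C=-5 D=0 ZF=0 PC=1
Step 2: PC=1 exec 'MUL C, A'. After: A=0 B=0 C=0 D=0 ZF=1 PC=2
Step 3: PC=2 exec 'ADD D, D'. After: A=0 B=0 C=0 D=0 ZF=1 PC=3
Step 4: PC=3 exec 'MUL C, 1'. After: A=0 B=0 C=0 D=0 ZF=1 PC=4
Step 5: PC=4 exec 'ADD C, 8'. After: A=0 B=0 C=8 D=0 ZF=0 PC=5
First time PC=5: C=8

8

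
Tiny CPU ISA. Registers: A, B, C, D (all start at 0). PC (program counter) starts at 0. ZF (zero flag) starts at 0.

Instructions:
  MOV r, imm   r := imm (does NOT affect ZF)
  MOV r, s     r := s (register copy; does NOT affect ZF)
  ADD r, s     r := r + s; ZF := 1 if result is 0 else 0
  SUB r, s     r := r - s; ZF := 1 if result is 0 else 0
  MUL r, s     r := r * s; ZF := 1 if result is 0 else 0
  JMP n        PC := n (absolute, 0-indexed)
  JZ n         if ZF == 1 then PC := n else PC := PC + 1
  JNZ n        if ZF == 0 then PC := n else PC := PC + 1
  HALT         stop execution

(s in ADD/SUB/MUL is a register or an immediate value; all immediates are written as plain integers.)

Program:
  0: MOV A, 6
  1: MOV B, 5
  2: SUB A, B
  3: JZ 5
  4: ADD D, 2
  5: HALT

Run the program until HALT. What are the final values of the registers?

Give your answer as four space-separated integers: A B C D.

Answer: 1 5 0 2

Derivation:
Step 1: PC=0 exec 'MOV A, 6'. After: A=6 B=0 C=0 D=0 ZF=0 PC=1
Step 2: PC=1 exec 'MOV B, 5'. After: A=6 B=5 C=0 D=0 ZF=0 PC=2
Step 3: PC=2 exec 'SUB A, B'. After: A=1 B=5 C=0 D=0 ZF=0 PC=3
Step 4: PC=3 exec 'JZ 5'. After: A=1 B=5 C=0 D=0 ZF=0 PC=4
Step 5: PC=4 exec 'ADD D, 2'. After: A=1 B=5 C=0 D=2 ZF=0 PC=5
Step 6: PC=5 exec 'HALT'. After: A=1 B=5 C=0 D=2 ZF=0 PC=5 HALTED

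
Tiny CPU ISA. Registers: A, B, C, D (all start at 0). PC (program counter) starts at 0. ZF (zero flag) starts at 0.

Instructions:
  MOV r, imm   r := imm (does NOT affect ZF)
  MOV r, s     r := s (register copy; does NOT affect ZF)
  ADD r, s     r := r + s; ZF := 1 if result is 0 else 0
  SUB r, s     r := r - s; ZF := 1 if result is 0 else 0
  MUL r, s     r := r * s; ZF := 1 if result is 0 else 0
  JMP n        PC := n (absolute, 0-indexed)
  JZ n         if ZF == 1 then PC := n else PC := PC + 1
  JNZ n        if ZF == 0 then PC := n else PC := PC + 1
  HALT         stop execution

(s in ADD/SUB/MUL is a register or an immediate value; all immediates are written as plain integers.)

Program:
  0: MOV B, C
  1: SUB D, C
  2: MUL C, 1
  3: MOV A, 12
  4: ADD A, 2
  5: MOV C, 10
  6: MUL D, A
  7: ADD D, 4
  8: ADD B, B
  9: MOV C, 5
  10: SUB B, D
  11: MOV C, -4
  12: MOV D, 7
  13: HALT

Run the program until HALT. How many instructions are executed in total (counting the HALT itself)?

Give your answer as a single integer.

Answer: 14

Derivation:
Step 1: PC=0 exec 'MOV B, C'. After: A=0 B=0 C=0 D=0 ZF=0 PC=1
Step 2: PC=1 exec 'SUB D, C'. After: A=0 B=0 C=0 D=0 ZF=1 PC=2
Step 3: PC=2 exec 'MUL C, 1'. After: A=0 B=0 C=0 D=0 ZF=1 PC=3
Step 4: PC=3 exec 'MOV A, 12'. After: A=12 B=0 C=0 D=0 ZF=1 PC=4
Step 5: PC=4 exec 'ADD A, 2'. After: A=14 B=0 C=0 D=0 ZF=0 PC=5
Step 6: PC=5 exec 'MOV C, 10'. After: A=14 B=0 C=10 D=0 ZF=0 PC=6
Step 7: PC=6 exec 'MUL D, A'. After: A=14 B=0 C=10 D=0 ZF=1 PC=7
Step 8: PC=7 exec 'ADD D, 4'. After: A=14 B=0 C=10 D=4 ZF=0 PC=8
Step 9: PC=8 exec 'ADD B, B'. After: A=14 B=0 C=10 D=4 ZF=1 PC=9
Step 10: PC=9 exec 'MOV C, 5'. After: A=14 B=0 C=5 D=4 ZF=1 PC=10
Step 11: PC=10 exec 'SUB B, D'. After: A=14 B=-4 C=5 D=4 ZF=0 PC=11
Step 12: PC=11 exec 'MOV C, -4'. After: A=14 B=-4 C=-4 D=4 ZF=0 PC=12
Step 13: PC=12 exec 'MOV D, 7'. After: A=14 B=-4 C=-4 D=7 ZF=0 PC=13
Step 14: PC=13 exec 'HALT'. After: A=14 B=-4 C=-4 D=7 ZF=0 PC=13 HALTED
Total instructions executed: 14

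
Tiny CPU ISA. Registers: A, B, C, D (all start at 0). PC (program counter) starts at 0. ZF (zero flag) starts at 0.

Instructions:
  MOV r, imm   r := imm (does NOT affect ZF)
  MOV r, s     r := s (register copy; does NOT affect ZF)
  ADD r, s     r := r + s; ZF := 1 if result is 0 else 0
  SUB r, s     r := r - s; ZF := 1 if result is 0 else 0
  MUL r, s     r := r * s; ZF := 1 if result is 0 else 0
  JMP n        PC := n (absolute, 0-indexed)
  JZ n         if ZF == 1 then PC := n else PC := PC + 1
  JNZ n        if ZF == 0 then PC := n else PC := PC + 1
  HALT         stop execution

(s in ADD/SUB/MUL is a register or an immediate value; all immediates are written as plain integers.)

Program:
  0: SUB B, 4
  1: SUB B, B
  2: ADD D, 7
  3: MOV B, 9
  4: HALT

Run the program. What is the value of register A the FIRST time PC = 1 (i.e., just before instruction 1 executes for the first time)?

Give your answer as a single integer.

Step 1: PC=0 exec 'SUB B, 4'. After: A=0 B=-4 C=0 D=0 ZF=0 PC=1
First time PC=1: A=0

0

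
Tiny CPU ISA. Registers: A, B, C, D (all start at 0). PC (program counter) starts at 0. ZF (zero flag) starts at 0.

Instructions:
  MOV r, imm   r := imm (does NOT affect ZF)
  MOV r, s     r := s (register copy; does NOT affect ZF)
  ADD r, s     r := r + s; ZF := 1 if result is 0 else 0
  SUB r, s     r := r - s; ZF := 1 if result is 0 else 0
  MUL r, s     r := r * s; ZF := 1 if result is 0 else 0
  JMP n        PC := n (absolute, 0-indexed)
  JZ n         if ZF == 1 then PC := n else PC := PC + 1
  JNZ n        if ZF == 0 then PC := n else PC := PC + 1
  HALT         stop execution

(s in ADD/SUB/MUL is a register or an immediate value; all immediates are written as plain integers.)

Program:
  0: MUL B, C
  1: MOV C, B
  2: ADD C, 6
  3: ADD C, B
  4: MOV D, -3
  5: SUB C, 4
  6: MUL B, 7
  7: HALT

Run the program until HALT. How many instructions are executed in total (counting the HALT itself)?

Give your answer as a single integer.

Answer: 8

Derivation:
Step 1: PC=0 exec 'MUL B, C'. After: A=0 B=0 C=0 D=0 ZF=1 PC=1
Step 2: PC=1 exec 'MOV C, B'. After: A=0 B=0 C=0 D=0 ZF=1 PC=2
Step 3: PC=2 exec 'ADD C, 6'. After: A=0 B=0 C=6 D=0 ZF=0 PC=3
Step 4: PC=3 exec 'ADD C, B'. After: A=0 B=0 C=6 D=0 ZF=0 PC=4
Step 5: PC=4 exec 'MOV D, -3'. After: A=0 B=0 C=6 D=-3 ZF=0 PC=5
Step 6: PC=5 exec 'SUB C, 4'. After: A=0 B=0 C=2 D=-3 ZF=0 PC=6
Step 7: PC=6 exec 'MUL B, 7'. After: A=0 B=0 C=2 D=-3 ZF=1 PC=7
Step 8: PC=7 exec 'HALT'. After: A=0 B=0 C=2 D=-3 ZF=1 PC=7 HALTED
Total instructions executed: 8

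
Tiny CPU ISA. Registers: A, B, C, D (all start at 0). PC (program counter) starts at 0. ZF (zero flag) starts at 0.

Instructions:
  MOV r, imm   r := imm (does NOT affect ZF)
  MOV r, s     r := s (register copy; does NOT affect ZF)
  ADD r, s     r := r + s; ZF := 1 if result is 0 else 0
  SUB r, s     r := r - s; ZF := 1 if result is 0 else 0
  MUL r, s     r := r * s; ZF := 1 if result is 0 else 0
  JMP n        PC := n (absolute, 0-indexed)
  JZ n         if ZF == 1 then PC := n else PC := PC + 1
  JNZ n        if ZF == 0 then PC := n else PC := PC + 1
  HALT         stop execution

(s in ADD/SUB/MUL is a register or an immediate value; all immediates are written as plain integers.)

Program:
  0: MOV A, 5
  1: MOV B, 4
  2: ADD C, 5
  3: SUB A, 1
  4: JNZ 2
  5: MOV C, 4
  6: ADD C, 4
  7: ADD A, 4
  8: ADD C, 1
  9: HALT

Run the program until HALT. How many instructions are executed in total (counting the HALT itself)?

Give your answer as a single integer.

Step 1: PC=0 exec 'MOV A, 5'. After: A=5 B=0 C=0 D=0 ZF=0 PC=1
Step 2: PC=1 exec 'MOV B, 4'. After: A=5 B=4 C=0 D=0 ZF=0 PC=2
Step 3: PC=2 exec 'ADD C, 5'. After: A=5 B=4 C=5 D=0 ZF=0 PC=3
Step 4: PC=3 exec 'SUB A, 1'. After: A=4 B=4 C=5 D=0 ZF=0 PC=4
Step 5: PC=4 exec 'JNZ 2'. After: A=4 B=4 C=5 D=0 ZF=0 PC=2
Step 6: PC=2 exec 'ADD C, 5'. After: A=4 B=4 C=10 D=0 ZF=0 PC=3
Step 7: PC=3 exec 'SUB A, 1'. After: A=3 B=4 C=10 D=0 ZF=0 PC=4
Step 8: PC=4 exec 'JNZ 2'. After: A=3 B=4 C=10 D=0 ZF=0 PC=2
Step 9: PC=2 exec 'ADD C, 5'. After: A=3 B=4 C=15 D=0 ZF=0 PC=3
Step 10: PC=3 exec 'SUB A, 1'. After: A=2 B=4 C=15 D=0 ZF=0 PC=4
Step 11: PC=4 exec 'JNZ 2'. After: A=2 B=4 C=15 D=0 ZF=0 PC=2
Step 12: PC=2 exec 'ADD C, 5'. After: A=2 B=4 C=20 D=0 ZF=0 PC=3
Step 13: PC=3 exec 'SUB A, 1'. After: A=1 B=4 C=20 D=0 ZF=0 PC=4
Step 14: PC=4 exec 'JNZ 2'. After: A=1 B=4 C=20 D=0 ZF=0 PC=2
Step 15: PC=2 exec 'ADD C, 5'. After: A=1 B=4 C=25 D=0 ZF=0 PC=3
Step 16: PC=3 exec 'SUB A, 1'. After: A=0 B=4 C=25 D=0 ZF=1 PC=4
Step 17: PC=4 exec 'JNZ 2'. After: A=0 B=4 C=25 D=0 ZF=1 PC=5
Step 18: PC=5 exec 'MOV C, 4'. After: A=0 B=4 C=4 D=0 ZF=1 PC=6
Step 19: PC=6 exec 'ADD C, 4'. After: A=0 B=4 C=8 D=0 ZF=0 PC=7
Step 20: PC=7 exec 'ADD A, 4'. After: A=4 B=4 C=8 D=0 ZF=0 PC=8
Step 21: PC=8 exec 'ADD C, 1'. After: A=4 B=4 C=9 D=0 ZF=0 PC=9
Step 22: PC=9 exec 'HALT'. After: A=4 B=4 C=9 D=0 ZF=0 PC=9 HALTED
Total instructions executed: 22

Answer: 22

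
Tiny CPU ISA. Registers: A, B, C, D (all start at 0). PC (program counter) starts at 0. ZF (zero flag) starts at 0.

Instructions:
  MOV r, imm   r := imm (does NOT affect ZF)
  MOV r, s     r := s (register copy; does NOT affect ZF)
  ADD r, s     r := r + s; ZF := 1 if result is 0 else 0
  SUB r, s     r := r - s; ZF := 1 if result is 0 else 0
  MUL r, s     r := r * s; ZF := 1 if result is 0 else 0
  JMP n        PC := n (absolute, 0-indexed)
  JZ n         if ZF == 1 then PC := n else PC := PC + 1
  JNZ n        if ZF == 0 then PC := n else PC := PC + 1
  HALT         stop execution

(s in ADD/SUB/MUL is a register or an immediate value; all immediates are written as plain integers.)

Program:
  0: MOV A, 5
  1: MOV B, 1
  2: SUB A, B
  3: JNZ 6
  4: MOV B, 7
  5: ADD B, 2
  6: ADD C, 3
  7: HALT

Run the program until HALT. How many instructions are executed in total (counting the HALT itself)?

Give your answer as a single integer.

Answer: 6

Derivation:
Step 1: PC=0 exec 'MOV A, 5'. After: A=5 B=0 C=0 D=0 ZF=0 PC=1
Step 2: PC=1 exec 'MOV B, 1'. After: A=5 B=1 C=0 D=0 ZF=0 PC=2
Step 3: PC=2 exec 'SUB A, B'. After: A=4 B=1 C=0 D=0 ZF=0 PC=3
Step 4: PC=3 exec 'JNZ 6'. After: A=4 B=1 C=0 D=0 ZF=0 PC=6
Step 5: PC=6 exec 'ADD C, 3'. After: A=4 B=1 C=3 D=0 ZF=0 PC=7
Step 6: PC=7 exec 'HALT'. After: A=4 B=1 C=3 D=0 ZF=0 PC=7 HALTED
Total instructions executed: 6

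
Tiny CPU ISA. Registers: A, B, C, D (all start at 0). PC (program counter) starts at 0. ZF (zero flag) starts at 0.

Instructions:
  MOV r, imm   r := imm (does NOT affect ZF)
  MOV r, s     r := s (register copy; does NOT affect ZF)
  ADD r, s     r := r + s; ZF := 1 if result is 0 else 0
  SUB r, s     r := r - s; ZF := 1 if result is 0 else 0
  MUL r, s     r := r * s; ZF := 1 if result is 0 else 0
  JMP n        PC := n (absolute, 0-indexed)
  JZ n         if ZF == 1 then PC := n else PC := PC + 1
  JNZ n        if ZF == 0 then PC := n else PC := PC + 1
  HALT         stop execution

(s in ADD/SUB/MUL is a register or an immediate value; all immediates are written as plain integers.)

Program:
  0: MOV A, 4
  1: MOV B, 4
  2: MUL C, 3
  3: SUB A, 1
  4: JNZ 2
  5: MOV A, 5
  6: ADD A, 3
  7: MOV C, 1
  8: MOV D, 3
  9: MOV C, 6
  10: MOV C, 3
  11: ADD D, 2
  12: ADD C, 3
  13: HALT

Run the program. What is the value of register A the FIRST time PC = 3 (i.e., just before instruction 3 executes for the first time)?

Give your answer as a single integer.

Step 1: PC=0 exec 'MOV A, 4'. After: A=4 B=0 C=0 D=0 ZF=0 PC=1
Step 2: PC=1 exec 'MOV B, 4'. After: A=4 B=4 C=0 D=0 ZF=0 PC=2
Step 3: PC=2 exec 'MUL C, 3'. After: A=4 B=4 C=0 D=0 ZF=1 PC=3
First time PC=3: A=4

4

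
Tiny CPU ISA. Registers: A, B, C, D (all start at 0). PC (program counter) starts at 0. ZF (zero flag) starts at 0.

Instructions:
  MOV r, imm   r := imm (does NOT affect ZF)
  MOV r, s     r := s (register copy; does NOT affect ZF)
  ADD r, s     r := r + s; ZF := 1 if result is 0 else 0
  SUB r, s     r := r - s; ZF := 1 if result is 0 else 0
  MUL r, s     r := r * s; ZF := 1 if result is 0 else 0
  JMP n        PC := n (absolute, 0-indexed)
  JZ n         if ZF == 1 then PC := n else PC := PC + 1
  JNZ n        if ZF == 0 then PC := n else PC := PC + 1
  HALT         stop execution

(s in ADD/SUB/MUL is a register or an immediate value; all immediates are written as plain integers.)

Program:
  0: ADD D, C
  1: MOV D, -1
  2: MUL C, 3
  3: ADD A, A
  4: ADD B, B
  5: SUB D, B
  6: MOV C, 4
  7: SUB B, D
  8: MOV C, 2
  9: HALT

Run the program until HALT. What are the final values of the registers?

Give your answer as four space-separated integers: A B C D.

Step 1: PC=0 exec 'ADD D, C'. After: A=0 B=0 C=0 D=0 ZF=1 PC=1
Step 2: PC=1 exec 'MOV D, -1'. After: A=0 B=0 C=0 D=-1 ZF=1 PC=2
Step 3: PC=2 exec 'MUL C, 3'. After: A=0 B=0 C=0 D=-1 ZF=1 PC=3
Step 4: PC=3 exec 'ADD A, A'. After: A=0 B=0 C=0 D=-1 ZF=1 PC=4
Step 5: PC=4 exec 'ADD B, B'. After: A=0 B=0 C=0 D=-1 ZF=1 PC=5
Step 6: PC=5 exec 'SUB D, B'. After: A=0 B=0 C=0 D=-1 ZF=0 PC=6
Step 7: PC=6 exec 'MOV C, 4'. After: A=0 B=0 C=4 D=-1 ZF=0 PC=7
Step 8: PC=7 exec 'SUB B, D'. After: A=0 B=1 C=4 D=-1 ZF=0 PC=8
Step 9: PC=8 exec 'MOV C, 2'. After: A=0 B=1 C=2 D=-1 ZF=0 PC=9
Step 10: PC=9 exec 'HALT'. After: A=0 B=1 C=2 D=-1 ZF=0 PC=9 HALTED

Answer: 0 1 2 -1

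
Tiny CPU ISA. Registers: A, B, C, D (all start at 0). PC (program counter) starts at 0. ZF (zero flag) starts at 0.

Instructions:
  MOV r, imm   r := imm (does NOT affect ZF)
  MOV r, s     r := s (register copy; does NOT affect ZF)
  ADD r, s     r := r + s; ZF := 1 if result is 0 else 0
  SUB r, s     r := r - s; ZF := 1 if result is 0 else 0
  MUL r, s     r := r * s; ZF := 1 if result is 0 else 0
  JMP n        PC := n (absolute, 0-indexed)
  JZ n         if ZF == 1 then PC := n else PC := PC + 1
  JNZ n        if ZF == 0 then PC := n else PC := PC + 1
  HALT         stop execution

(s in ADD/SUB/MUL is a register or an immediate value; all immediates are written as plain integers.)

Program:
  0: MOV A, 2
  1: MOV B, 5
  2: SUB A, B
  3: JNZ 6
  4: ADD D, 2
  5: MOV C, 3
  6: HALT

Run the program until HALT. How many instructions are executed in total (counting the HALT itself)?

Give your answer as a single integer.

Answer: 5

Derivation:
Step 1: PC=0 exec 'MOV A, 2'. After: A=2 B=0 C=0 D=0 ZF=0 PC=1
Step 2: PC=1 exec 'MOV B, 5'. After: A=2 B=5 C=0 D=0 ZF=0 PC=2
Step 3: PC=2 exec 'SUB A, B'. After: A=-3 B=5 C=0 D=0 ZF=0 PC=3
Step 4: PC=3 exec 'JNZ 6'. After: A=-3 B=5 C=0 D=0 ZF=0 PC=6
Step 5: PC=6 exec 'HALT'. After: A=-3 B=5 C=0 D=0 ZF=0 PC=6 HALTED
Total instructions executed: 5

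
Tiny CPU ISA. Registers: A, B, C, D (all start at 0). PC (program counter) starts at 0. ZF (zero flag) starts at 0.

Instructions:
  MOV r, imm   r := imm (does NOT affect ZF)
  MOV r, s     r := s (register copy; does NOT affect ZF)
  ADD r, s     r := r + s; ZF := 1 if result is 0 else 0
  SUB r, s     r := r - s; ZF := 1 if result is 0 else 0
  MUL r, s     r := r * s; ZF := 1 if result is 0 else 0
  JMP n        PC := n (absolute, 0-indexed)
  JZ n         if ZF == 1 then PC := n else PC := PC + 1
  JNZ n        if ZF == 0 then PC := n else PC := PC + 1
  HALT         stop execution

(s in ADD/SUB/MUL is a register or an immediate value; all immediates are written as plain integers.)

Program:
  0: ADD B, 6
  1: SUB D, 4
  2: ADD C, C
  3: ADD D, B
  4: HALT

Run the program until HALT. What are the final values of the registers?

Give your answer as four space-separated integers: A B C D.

Answer: 0 6 0 2

Derivation:
Step 1: PC=0 exec 'ADD B, 6'. After: A=0 B=6 C=0 D=0 ZF=0 PC=1
Step 2: PC=1 exec 'SUB D, 4'. After: A=0 B=6 C=0 D=-4 ZF=0 PC=2
Step 3: PC=2 exec 'ADD C, C'. After: A=0 B=6 C=0 D=-4 ZF=1 PC=3
Step 4: PC=3 exec 'ADD D, B'. After: A=0 B=6 C=0 D=2 ZF=0 PC=4
Step 5: PC=4 exec 'HALT'. After: A=0 B=6 C=0 D=2 ZF=0 PC=4 HALTED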